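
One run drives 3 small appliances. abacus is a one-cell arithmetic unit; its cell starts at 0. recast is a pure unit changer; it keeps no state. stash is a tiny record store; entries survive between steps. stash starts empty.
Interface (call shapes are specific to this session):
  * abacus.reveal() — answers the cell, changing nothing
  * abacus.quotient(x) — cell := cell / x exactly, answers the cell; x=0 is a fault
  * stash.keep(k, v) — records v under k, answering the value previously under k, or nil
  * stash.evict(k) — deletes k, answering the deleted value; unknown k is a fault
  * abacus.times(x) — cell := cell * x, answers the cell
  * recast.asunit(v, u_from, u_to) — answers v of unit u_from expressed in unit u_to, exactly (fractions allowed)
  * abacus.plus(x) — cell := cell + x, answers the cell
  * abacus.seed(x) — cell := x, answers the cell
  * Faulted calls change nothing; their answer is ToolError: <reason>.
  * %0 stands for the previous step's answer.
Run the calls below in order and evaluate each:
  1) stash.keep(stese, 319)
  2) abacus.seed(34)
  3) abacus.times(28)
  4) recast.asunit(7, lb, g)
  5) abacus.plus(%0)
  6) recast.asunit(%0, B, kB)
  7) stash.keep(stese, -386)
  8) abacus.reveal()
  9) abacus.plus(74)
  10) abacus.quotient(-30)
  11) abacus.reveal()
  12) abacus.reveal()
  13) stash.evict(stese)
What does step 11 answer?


Answer: -420114659/3000000

Derivation:
-> keep(k=stese, v=319)
<- nil
-> seed(x=34)
<- 34
-> times(x=28)
<- 952
-> asunit(v=7, u_from=lb, u_to=g)
<- 317514659/100000
-> plus(x=%0)
<- 412714659/100000
-> asunit(v=%0, u_from=B, u_to=kB)
<- 412714659/100000000
-> keep(k=stese, v=-386)
<- 319
-> reveal()
<- 412714659/100000
-> plus(x=74)
<- 420114659/100000
-> quotient(x=-30)
<- -420114659/3000000
-> reveal()
<- -420114659/3000000
-> reveal()
<- -420114659/3000000
-> evict(k=stese)
<- -386


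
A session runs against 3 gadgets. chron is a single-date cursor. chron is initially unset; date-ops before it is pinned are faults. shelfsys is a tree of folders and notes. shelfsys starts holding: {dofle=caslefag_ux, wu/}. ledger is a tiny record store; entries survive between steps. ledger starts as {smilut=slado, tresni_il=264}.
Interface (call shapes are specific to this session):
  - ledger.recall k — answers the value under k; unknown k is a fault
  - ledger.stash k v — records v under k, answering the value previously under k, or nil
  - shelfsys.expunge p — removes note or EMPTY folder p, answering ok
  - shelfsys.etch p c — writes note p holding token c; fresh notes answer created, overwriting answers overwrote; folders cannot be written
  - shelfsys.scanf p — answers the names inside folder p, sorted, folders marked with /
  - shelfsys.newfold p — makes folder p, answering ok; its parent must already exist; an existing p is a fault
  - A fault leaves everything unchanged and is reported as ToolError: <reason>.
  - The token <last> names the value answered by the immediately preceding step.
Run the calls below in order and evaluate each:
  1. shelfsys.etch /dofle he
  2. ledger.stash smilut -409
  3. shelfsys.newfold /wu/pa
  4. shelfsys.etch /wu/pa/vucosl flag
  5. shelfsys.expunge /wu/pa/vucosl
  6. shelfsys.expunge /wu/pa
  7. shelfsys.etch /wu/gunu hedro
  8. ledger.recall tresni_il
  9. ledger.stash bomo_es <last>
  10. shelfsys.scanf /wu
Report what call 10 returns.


Answer: [gunu]

Derivation:
~$ etch p: /dofle c: he
:: overwrote
~$ stash k: smilut v: -409
:: slado
~$ newfold p: /wu/pa
:: ok
~$ etch p: /wu/pa/vucosl c: flag
:: created
~$ expunge p: /wu/pa/vucosl
:: ok
~$ expunge p: /wu/pa
:: ok
~$ etch p: /wu/gunu c: hedro
:: created
~$ recall k: tresni_il
:: 264
~$ stash k: bomo_es v: <last>
:: nil
~$ scanf p: /wu
:: [gunu]


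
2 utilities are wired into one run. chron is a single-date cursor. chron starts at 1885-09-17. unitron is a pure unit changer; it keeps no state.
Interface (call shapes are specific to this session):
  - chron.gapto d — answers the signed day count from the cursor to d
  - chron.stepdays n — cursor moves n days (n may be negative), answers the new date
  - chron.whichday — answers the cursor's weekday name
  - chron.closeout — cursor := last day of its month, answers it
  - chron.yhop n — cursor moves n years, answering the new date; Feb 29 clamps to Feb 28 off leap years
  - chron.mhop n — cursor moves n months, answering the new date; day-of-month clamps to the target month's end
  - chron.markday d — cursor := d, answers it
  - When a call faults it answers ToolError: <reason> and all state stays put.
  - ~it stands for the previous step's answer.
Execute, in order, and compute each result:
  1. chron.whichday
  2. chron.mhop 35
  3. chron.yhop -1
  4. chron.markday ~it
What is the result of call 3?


Answer: 1887-08-17

Derivation:
! whichday() ~> Thursday
! mhop(n: 35) ~> 1888-08-17
! yhop(n: -1) ~> 1887-08-17
! markday(d: ~it) ~> 1887-08-17


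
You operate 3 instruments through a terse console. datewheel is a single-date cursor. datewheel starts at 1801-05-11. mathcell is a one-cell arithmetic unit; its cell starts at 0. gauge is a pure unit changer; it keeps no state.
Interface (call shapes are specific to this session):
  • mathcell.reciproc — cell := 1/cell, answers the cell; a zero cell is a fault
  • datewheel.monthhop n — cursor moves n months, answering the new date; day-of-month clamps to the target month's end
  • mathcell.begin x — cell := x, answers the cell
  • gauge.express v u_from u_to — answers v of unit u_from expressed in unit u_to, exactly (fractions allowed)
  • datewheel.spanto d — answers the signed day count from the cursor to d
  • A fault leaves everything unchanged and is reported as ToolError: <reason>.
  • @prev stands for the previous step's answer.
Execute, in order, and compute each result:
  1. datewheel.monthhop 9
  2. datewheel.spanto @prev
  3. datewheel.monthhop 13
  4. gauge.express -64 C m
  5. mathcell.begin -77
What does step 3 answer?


Answer: 1803-03-11

Derivation:
% datewheel.monthhop n='9'
[out] 1802-02-11
% datewheel.spanto d='@prev'
[out] 0
% datewheel.monthhop n='13'
[out] 1803-03-11
% gauge.express v='-64' u_from='C' u_to='m'
[out] ToolError: incompatible units
% mathcell.begin x='-77'
[out] -77


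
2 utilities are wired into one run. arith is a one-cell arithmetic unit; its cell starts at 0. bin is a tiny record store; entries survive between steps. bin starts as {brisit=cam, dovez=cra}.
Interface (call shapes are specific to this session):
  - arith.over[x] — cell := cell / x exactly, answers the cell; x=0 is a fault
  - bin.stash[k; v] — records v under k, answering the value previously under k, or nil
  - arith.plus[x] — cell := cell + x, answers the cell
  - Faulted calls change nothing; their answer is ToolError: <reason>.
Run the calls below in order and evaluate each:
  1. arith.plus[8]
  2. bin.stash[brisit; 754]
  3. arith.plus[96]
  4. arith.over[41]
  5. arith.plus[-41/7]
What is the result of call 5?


% arith.plus x=8
= 8
% bin.stash k=brisit v=754
= cam
% arith.plus x=96
= 104
% arith.over x=41
= 104/41
% arith.plus x=-41/7
= -953/287

Answer: -953/287


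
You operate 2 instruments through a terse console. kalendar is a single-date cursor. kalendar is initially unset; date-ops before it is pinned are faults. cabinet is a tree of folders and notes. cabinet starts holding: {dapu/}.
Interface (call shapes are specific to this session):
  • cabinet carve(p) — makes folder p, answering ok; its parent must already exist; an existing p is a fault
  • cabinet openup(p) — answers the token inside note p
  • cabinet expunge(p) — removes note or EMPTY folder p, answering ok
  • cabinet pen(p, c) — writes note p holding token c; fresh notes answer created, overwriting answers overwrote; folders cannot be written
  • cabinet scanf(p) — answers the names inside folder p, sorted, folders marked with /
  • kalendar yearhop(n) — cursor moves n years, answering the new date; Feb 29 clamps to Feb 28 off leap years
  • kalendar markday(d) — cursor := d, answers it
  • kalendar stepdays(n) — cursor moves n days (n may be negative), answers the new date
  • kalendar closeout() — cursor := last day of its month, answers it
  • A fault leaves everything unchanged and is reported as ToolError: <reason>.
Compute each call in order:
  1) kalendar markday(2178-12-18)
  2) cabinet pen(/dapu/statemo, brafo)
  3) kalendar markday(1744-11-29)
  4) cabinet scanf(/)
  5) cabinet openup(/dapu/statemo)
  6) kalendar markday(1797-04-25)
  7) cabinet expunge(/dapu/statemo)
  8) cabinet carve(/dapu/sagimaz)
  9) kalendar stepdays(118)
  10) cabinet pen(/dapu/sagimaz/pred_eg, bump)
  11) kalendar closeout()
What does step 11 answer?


Do: kalendar markday[d='2178-12-18']
See: 2178-12-18
Do: cabinet pen[p='/dapu/statemo'; c='brafo']
See: created
Do: kalendar markday[d='1744-11-29']
See: 1744-11-29
Do: cabinet scanf[p='/']
See: [dapu/]
Do: cabinet openup[p='/dapu/statemo']
See: brafo
Do: kalendar markday[d='1797-04-25']
See: 1797-04-25
Do: cabinet expunge[p='/dapu/statemo']
See: ok
Do: cabinet carve[p='/dapu/sagimaz']
See: ok
Do: kalendar stepdays[n='118']
See: 1797-08-21
Do: cabinet pen[p='/dapu/sagimaz/pred_eg'; c='bump']
See: created
Do: kalendar closeout[]
See: 1797-08-31

Answer: 1797-08-31


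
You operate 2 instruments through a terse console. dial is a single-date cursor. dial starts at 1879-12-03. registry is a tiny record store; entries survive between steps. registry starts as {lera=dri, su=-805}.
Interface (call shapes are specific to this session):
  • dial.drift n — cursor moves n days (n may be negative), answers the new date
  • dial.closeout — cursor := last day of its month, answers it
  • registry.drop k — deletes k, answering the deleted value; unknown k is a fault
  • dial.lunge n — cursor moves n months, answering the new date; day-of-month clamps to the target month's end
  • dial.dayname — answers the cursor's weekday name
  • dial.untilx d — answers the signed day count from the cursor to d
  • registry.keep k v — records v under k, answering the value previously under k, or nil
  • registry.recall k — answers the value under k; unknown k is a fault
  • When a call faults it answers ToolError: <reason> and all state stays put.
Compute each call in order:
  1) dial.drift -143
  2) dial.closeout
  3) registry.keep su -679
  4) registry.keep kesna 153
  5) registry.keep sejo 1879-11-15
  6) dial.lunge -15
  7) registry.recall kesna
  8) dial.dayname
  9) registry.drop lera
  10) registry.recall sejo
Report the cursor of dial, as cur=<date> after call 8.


Answer: cur=1878-04-30

Derivation:
;; 1. dial.drift(-143) -> 1879-07-13
;; 2. dial.closeout() -> 1879-07-31
;; 3. registry.keep(su, -679) -> -805
;; 4. registry.keep(kesna, 153) -> nil
;; 5. registry.keep(sejo, 1879-11-15) -> nil
;; 6. dial.lunge(-15) -> 1878-04-30
;; 7. registry.recall(kesna) -> 153
;; 8. dial.dayname() -> Tuesday
;; 9. registry.drop(lera) -> dri
;; 10. registry.recall(sejo) -> 1879-11-15


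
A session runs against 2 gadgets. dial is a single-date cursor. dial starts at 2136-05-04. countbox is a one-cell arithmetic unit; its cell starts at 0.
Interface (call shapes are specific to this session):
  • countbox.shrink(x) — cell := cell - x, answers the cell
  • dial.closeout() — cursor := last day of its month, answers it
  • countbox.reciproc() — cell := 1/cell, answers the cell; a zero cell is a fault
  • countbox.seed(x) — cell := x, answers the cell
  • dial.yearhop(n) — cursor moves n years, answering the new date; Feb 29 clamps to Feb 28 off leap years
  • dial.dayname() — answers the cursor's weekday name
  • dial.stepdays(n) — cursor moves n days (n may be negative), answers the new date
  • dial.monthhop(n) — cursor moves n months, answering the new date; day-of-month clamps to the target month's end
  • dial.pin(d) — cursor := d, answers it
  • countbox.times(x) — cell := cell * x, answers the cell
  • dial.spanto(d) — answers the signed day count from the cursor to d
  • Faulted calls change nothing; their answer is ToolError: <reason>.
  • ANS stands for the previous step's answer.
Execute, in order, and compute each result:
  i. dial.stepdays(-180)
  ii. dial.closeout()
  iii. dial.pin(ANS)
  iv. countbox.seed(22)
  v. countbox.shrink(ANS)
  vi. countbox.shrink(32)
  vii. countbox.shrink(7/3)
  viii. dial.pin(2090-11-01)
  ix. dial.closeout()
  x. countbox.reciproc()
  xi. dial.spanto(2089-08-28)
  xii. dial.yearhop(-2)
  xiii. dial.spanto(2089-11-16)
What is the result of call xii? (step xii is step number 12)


Answer: 2088-11-30

Derivation:
% stepdays(n=-180) => 2135-11-06
% closeout() => 2135-11-30
% pin(d=ANS) => 2135-11-30
% seed(x=22) => 22
% shrink(x=ANS) => 0
% shrink(x=32) => -32
% shrink(x=7/3) => -103/3
% pin(d=2090-11-01) => 2090-11-01
% closeout() => 2090-11-30
% reciproc() => -3/103
% spanto(d=2089-08-28) => -459
% yearhop(n=-2) => 2088-11-30
% spanto(d=2089-11-16) => 351


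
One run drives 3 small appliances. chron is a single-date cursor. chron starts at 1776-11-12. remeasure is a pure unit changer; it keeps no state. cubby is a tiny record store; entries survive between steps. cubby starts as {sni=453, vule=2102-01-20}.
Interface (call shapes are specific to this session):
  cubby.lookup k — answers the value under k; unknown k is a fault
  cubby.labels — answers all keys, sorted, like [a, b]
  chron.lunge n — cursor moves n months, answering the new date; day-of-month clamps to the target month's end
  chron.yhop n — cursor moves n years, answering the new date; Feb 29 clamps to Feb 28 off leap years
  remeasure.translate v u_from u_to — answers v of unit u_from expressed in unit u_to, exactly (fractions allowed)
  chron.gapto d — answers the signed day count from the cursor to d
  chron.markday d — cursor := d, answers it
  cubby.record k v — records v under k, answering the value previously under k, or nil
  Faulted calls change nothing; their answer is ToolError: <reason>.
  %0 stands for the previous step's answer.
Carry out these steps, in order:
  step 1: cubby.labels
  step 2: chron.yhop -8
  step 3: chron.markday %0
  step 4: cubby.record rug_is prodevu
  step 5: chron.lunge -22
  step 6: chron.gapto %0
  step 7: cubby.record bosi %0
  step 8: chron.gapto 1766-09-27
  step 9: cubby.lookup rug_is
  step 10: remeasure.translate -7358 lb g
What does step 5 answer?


Answer: 1767-01-12

Derivation:
$ cubby.labels
  [sni, vule]
$ chron.yhop n='-8'
  1768-11-12
$ chron.markday d='%0'
  1768-11-12
$ cubby.record k='rug_is' v='prodevu'
  nil
$ chron.lunge n='-22'
  1767-01-12
$ chron.gapto d='%0'
  0
$ cubby.record k='bosi' v='%0'
  nil
$ chron.gapto d='1766-09-27'
  -107
$ cubby.lookup k='rug_is'
  prodevu
$ remeasure.translate v='-7358' u_from='lb' u_to='g'
  -166876632923/50000


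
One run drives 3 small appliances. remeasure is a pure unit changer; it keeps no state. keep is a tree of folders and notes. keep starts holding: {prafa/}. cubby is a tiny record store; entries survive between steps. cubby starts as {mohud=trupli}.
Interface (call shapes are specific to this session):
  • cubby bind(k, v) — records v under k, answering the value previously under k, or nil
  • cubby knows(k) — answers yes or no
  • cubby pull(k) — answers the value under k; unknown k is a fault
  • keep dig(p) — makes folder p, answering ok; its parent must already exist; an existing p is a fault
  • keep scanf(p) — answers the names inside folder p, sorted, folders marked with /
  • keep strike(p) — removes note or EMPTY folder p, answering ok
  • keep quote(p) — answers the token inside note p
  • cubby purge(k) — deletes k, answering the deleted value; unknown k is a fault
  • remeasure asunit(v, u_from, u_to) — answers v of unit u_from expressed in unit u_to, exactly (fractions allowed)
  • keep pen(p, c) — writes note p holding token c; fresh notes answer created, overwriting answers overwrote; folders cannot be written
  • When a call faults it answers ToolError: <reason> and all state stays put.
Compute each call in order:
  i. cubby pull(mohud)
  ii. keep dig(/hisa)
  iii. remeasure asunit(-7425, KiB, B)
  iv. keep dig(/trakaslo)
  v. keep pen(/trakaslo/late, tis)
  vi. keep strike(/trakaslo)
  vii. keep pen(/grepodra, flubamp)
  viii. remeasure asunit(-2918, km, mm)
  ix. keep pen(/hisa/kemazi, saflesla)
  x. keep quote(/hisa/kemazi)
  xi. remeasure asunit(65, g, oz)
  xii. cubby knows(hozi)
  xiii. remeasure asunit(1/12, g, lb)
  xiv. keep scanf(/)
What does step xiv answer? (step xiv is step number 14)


;; cubby pull(mohud) ~> trupli
;; keep dig(/hisa) ~> ok
;; remeasure asunit(-7425, KiB, B) ~> -7603200
;; keep dig(/trakaslo) ~> ok
;; keep pen(/trakaslo/late, tis) ~> created
;; keep strike(/trakaslo) ~> ToolError: not empty
;; keep pen(/grepodra, flubamp) ~> created
;; remeasure asunit(-2918, km, mm) ~> -2918000000
;; keep pen(/hisa/kemazi, saflesla) ~> created
;; keep quote(/hisa/kemazi) ~> saflesla
;; remeasure asunit(65, g, oz) ~> 104000000/45359237
;; cubby knows(hozi) ~> no
;; remeasure asunit(1/12, g, lb) ~> 25000/136077711
;; keep scanf(/) ~> [grepodra, hisa/, prafa/, trakaslo/]

Answer: [grepodra, hisa/, prafa/, trakaslo/]


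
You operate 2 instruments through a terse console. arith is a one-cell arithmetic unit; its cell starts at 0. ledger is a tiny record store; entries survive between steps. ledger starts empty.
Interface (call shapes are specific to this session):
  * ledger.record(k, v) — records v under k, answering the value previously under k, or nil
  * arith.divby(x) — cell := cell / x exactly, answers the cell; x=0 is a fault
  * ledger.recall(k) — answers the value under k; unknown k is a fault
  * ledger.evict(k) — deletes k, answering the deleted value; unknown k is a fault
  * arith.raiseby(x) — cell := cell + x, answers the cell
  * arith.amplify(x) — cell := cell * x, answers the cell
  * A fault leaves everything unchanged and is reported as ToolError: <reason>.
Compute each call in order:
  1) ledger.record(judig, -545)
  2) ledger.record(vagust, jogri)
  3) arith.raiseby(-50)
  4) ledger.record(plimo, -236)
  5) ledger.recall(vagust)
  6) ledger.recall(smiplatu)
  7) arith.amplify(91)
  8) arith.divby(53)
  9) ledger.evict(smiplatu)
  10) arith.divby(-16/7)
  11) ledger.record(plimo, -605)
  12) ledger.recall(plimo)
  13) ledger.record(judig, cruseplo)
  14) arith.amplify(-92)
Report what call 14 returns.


Using ledger.record with judig, -545, giving nil.
Calling ledger.record with vagust, jogri, → nil.
I run arith.raiseby with -50, → -50.
Then ledger.record with plimo, -236, and get nil.
Next I call ledger.recall with vagust, which returns jogri.
I invoke ledger.recall with smiplatu, and observe ToolError: no such key smiplatu.
I run arith.amplify with 91, and see -4550.
Using arith.divby with 53, — result: -4550/53.
Next I call ledger.evict with smiplatu, which returns ToolError: no such key smiplatu.
I invoke arith.divby with -16/7, giving 15925/424.
Using ledger.record with plimo, -605, → -236.
I use ledger.recall with plimo, which returns -605.
Next I call ledger.record with judig, cruseplo, and get -545.
Invoking arith.amplify with -92, yielding -366275/106.

Answer: -366275/106


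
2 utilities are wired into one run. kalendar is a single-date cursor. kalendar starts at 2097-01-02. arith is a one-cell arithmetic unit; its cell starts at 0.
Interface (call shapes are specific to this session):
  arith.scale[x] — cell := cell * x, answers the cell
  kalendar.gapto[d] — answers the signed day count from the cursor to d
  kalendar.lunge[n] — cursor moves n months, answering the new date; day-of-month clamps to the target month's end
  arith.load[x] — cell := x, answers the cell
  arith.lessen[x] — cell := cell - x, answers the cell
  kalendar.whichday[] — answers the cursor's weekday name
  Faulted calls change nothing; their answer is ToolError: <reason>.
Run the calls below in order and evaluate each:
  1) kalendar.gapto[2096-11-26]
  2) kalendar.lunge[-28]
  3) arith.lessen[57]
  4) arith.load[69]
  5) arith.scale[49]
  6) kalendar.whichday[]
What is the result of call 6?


Answer: Thursday

Derivation:
·→ kalendar.gapto(d='2096-11-26')
·← -37
·→ kalendar.lunge(n='-28')
·← 2094-09-02
·→ arith.lessen(x='57')
·← -57
·→ arith.load(x='69')
·← 69
·→ arith.scale(x='49')
·← 3381
·→ kalendar.whichday()
·← Thursday


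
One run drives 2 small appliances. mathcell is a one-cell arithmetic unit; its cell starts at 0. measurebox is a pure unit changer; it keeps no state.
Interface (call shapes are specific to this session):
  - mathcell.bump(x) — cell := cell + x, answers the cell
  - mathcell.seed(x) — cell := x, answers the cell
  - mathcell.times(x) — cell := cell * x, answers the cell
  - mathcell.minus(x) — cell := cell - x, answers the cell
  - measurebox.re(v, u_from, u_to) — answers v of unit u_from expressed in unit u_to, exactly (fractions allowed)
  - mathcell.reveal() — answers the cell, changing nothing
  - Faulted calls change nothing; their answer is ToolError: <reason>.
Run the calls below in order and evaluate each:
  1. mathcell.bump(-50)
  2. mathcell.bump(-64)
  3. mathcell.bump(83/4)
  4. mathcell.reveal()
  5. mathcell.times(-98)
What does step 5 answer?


==> mathcell.bump(x: -50)
<== -50
==> mathcell.bump(x: -64)
<== -114
==> mathcell.bump(x: 83/4)
<== -373/4
==> mathcell.reveal()
<== -373/4
==> mathcell.times(x: -98)
<== 18277/2

Answer: 18277/2


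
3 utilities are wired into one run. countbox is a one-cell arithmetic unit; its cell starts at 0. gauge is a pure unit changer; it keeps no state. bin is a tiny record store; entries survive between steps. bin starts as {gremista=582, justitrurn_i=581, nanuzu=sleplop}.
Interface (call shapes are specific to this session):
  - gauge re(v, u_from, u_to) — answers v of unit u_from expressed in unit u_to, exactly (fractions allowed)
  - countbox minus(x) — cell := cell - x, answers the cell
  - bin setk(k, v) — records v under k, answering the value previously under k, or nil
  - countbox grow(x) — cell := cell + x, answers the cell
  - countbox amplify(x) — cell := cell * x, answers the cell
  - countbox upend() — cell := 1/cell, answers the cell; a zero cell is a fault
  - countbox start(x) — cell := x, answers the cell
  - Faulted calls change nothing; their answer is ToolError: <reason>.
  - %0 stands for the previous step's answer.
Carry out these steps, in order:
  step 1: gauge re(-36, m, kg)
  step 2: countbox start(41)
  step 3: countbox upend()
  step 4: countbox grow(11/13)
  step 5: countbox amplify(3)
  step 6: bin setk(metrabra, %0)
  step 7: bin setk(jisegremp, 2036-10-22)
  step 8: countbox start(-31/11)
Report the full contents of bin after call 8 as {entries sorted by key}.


~$ gauge re v→-36 u_from→m u_to→kg
:: ToolError: incompatible units
~$ countbox start x→41
:: 41
~$ countbox upend
:: 1/41
~$ countbox grow x→11/13
:: 464/533
~$ countbox amplify x→3
:: 1392/533
~$ bin setk k→metrabra v→%0
:: nil
~$ bin setk k→jisegremp v→2036-10-22
:: nil
~$ countbox start x→-31/11
:: -31/11

Answer: {gremista=582, jisegremp=2036-10-22, justitrurn_i=581, metrabra=1392/533, nanuzu=sleplop}


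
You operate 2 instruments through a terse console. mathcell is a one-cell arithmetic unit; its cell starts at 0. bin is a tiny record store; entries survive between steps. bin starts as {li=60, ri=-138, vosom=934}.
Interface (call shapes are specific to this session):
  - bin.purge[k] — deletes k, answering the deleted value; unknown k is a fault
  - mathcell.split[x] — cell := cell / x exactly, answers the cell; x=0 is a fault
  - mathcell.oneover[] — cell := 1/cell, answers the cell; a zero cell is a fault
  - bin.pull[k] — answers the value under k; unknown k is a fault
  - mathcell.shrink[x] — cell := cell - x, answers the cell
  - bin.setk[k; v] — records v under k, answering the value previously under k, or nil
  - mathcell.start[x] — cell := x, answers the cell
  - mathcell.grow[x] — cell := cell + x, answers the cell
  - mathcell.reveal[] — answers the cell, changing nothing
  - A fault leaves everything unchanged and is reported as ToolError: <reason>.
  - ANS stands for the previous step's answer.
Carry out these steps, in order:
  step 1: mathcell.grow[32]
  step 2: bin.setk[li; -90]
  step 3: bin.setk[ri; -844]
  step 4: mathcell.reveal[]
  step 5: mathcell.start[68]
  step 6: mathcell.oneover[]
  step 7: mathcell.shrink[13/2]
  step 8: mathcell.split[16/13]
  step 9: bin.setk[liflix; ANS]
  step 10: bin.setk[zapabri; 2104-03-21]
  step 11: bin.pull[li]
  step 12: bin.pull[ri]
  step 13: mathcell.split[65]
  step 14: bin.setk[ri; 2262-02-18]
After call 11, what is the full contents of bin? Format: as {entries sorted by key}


Answer: {li=-90, liflix=-5733/1088, ri=-844, vosom=934, zapabri=2104-03-21}

Derivation:
Calling mathcell.grow(x: 32), and observe 32.
I call bin.setk(k: li, v: -90), and see 60.
Calling bin.setk(k: ri, v: -844), and see -138.
Next I call mathcell.reveal, and see 32.
Now I run mathcell.start(x: 68), which returns 68.
I run mathcell.oneover(), and observe 1/68.
Invoking mathcell.shrink(x: 13/2), — result: -441/68.
Using mathcell.split(x: 16/13), which returns -5733/1088.
I use bin.setk(k: liflix, v: ANS): nil.
I call bin.setk(k: zapabri, v: 2104-03-21), which returns nil.
Now I run bin.pull(k: li): -90.
Now I run bin.pull(k: ri): -844.
Next I call mathcell.split(x: 65), → -441/5440.
I try bin.setk(k: ri, v: 2262-02-18), giving -844.


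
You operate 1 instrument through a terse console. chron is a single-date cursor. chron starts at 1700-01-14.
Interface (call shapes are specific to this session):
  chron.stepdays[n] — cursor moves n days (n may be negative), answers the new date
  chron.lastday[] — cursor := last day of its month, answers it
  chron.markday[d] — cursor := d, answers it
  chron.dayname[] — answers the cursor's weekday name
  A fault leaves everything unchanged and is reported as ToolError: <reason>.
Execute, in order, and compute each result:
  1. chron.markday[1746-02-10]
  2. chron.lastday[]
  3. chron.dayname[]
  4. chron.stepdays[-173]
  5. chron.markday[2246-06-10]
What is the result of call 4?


>> chron.markday(d→1746-02-10)
<< 1746-02-10
>> chron.lastday()
<< 1746-02-28
>> chron.dayname()
<< Monday
>> chron.stepdays(n→-173)
<< 1745-09-08
>> chron.markday(d→2246-06-10)
<< 2246-06-10

Answer: 1745-09-08


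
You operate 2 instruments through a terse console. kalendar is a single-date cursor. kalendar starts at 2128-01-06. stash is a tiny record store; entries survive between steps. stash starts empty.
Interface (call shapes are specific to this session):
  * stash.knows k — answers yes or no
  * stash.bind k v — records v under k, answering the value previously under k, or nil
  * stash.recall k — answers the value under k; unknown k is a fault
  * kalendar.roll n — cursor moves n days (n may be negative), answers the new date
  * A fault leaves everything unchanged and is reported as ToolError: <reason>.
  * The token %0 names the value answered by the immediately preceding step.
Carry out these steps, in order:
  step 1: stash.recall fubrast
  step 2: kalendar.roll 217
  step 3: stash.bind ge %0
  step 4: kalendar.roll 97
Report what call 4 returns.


==> recall(k: fubrast)
<== ToolError: no such key fubrast
==> roll(n: 217)
<== 2128-08-10
==> bind(k: ge, v: %0)
<== nil
==> roll(n: 97)
<== 2128-11-15

Answer: 2128-11-15


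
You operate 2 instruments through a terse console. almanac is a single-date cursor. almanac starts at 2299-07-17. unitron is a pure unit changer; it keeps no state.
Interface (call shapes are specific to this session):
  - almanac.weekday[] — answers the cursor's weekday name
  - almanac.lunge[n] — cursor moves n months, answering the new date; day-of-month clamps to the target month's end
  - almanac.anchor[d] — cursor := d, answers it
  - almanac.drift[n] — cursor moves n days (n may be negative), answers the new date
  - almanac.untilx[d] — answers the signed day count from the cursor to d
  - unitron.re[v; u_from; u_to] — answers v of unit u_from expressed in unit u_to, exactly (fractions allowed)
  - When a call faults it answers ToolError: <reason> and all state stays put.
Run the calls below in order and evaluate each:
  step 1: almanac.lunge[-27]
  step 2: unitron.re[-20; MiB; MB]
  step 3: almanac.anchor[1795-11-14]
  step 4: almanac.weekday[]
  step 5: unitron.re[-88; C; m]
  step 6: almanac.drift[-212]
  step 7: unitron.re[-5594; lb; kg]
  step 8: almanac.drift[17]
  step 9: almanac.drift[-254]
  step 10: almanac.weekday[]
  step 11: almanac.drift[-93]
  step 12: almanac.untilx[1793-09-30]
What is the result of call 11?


Answer: 1794-05-21

Derivation:
Step: lunge[n: -27]
Result: 2297-04-17
Step: re[v: -20; u_from: MiB; u_to: MB]
Result: -65536/3125
Step: anchor[d: 1795-11-14]
Result: 1795-11-14
Step: weekday[]
Result: Saturday
Step: re[v: -88; u_from: C; u_to: m]
Result: ToolError: incompatible units
Step: drift[n: -212]
Result: 1795-04-16
Step: re[v: -5594; u_from: lb; u_to: kg]
Result: -126869785889/50000000
Step: drift[n: 17]
Result: 1795-05-03
Step: drift[n: -254]
Result: 1794-08-22
Step: weekday[]
Result: Friday
Step: drift[n: -93]
Result: 1794-05-21
Step: untilx[d: 1793-09-30]
Result: -233


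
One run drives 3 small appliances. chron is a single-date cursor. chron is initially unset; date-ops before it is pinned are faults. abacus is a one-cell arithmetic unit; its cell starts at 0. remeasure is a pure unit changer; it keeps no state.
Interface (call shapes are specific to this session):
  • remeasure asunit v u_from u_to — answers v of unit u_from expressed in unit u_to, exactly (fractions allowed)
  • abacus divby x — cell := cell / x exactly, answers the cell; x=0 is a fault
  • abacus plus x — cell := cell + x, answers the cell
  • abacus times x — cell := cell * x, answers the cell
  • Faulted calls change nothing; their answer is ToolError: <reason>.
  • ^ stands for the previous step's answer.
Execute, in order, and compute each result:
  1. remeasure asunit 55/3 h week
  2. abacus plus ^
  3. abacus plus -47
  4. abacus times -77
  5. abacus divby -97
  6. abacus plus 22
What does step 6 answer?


Answer: -106315/6984

Derivation:
~$ remeasure asunit v: 55/3 u_from: h u_to: week
= 55/504
~$ abacus plus x: ^
= 55/504
~$ abacus plus x: -47
= -23633/504
~$ abacus times x: -77
= 259963/72
~$ abacus divby x: -97
= -259963/6984
~$ abacus plus x: 22
= -106315/6984


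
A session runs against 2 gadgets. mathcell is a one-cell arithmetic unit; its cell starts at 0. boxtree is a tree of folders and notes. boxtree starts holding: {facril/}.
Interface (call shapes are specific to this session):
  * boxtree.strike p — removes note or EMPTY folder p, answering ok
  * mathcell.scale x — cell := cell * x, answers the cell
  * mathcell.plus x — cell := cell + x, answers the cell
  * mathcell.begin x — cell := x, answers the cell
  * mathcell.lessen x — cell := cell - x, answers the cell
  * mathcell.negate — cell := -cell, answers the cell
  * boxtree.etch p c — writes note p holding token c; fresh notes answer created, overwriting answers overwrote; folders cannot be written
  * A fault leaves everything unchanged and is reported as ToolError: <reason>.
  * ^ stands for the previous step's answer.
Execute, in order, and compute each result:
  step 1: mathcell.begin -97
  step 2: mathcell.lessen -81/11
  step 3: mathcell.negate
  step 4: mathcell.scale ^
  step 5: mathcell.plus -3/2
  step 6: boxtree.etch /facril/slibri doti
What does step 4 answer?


Answer: 972196/121

Derivation:
→ begin(x→-97)
← -97
→ lessen(x→-81/11)
← -986/11
→ negate()
← 986/11
→ scale(x→^)
← 972196/121
→ plus(x→-3/2)
← 1944029/242
→ etch(p→/facril/slibri, c→doti)
← created


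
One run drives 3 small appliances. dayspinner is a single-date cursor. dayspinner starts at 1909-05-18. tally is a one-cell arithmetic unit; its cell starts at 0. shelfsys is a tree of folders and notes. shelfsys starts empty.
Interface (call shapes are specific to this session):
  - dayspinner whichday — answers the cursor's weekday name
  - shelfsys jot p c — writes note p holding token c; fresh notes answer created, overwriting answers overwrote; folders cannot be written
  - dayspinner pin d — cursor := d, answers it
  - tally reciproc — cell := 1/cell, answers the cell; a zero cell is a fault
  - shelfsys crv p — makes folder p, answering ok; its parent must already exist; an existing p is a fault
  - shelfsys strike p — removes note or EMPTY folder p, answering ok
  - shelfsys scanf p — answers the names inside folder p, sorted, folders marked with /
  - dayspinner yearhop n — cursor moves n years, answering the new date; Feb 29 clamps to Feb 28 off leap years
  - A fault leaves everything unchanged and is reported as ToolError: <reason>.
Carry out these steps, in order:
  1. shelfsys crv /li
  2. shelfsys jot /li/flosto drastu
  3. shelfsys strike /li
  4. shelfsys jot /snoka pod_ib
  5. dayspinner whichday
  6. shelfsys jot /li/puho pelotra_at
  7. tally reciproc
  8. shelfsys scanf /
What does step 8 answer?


Answer: [li/, snoka]

Derivation:
! shelfsys crv(/li) == ok
! shelfsys jot(/li/flosto, drastu) == created
! shelfsys strike(/li) == ToolError: not empty
! shelfsys jot(/snoka, pod_ib) == created
! dayspinner whichday() == Tuesday
! shelfsys jot(/li/puho, pelotra_at) == created
! tally reciproc() == ToolError: reciprocal of zero
! shelfsys scanf(/) == [li/, snoka]


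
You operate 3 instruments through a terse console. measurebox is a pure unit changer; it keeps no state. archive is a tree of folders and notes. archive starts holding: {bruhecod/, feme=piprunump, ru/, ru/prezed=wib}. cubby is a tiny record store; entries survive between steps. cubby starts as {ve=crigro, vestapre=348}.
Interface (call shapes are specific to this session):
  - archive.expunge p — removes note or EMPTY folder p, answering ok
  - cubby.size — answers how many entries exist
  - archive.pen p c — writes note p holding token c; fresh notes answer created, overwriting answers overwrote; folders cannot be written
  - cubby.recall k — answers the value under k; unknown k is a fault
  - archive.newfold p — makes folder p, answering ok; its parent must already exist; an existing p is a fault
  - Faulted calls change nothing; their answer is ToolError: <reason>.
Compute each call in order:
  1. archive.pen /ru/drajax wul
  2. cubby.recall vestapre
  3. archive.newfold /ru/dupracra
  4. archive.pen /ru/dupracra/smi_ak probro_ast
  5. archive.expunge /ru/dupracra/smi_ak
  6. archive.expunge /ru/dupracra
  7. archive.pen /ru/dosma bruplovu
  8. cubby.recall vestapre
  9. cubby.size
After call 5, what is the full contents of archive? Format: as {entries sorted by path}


Answer: {bruhecod/, feme=piprunump, ru/, ru/drajax=wul, ru/dupracra/, ru/prezed=wib}

Derivation:
I invoke archive.pen using p→/ru/drajax, c→wul, and observe created.
Calling cubby.recall using k→vestapre, and get 348.
I run archive.newfold using p→/ru/dupracra, yielding ok.
Next I call archive.pen using p→/ru/dupracra/smi_ak, c→probro_ast, → created.
I run archive.expunge using p→/ru/dupracra/smi_ak, — result: ok.
I try archive.expunge using p→/ru/dupracra, — result: ok.
I invoke archive.pen using p→/ru/dosma, c→bruplovu, yielding created.
Calling cubby.recall using k→vestapre, which returns 348.
I try cubby.size, which returns 2.


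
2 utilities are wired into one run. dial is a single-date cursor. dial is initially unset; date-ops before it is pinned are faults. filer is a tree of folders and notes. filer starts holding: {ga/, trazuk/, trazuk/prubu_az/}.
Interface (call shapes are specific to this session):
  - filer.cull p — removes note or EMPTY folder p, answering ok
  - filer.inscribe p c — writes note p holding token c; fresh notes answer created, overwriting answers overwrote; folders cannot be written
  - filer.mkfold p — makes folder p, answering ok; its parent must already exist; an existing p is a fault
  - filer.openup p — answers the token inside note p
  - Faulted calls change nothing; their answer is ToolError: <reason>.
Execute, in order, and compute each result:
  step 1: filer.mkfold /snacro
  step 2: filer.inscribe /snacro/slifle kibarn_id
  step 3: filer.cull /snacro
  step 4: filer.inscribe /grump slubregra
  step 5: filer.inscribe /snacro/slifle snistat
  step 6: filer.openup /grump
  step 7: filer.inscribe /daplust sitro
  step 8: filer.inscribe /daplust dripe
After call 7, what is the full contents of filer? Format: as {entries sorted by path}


Answer: {daplust=sitro, ga/, grump=slubregra, snacro/, snacro/slifle=snistat, trazuk/, trazuk/prubu_az/}

Derivation:
·→ filer.mkfold(p: /snacro)
·← ok
·→ filer.inscribe(p: /snacro/slifle, c: kibarn_id)
·← created
·→ filer.cull(p: /snacro)
·← ToolError: not empty
·→ filer.inscribe(p: /grump, c: slubregra)
·← created
·→ filer.inscribe(p: /snacro/slifle, c: snistat)
·← overwrote
·→ filer.openup(p: /grump)
·← slubregra
·→ filer.inscribe(p: /daplust, c: sitro)
·← created
·→ filer.inscribe(p: /daplust, c: dripe)
·← overwrote


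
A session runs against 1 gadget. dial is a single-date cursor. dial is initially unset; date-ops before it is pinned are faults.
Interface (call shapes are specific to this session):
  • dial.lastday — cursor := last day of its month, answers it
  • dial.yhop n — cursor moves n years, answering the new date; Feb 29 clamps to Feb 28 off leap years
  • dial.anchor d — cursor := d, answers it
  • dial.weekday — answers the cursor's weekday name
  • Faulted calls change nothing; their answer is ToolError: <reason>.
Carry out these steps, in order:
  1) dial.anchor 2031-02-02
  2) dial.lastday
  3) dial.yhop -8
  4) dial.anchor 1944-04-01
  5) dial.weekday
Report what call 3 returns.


Answer: 2023-02-28

Derivation:
# dial.anchor(d: 2031-02-02) -> 2031-02-02
# dial.lastday() -> 2031-02-28
# dial.yhop(n: -8) -> 2023-02-28
# dial.anchor(d: 1944-04-01) -> 1944-04-01
# dial.weekday() -> Saturday


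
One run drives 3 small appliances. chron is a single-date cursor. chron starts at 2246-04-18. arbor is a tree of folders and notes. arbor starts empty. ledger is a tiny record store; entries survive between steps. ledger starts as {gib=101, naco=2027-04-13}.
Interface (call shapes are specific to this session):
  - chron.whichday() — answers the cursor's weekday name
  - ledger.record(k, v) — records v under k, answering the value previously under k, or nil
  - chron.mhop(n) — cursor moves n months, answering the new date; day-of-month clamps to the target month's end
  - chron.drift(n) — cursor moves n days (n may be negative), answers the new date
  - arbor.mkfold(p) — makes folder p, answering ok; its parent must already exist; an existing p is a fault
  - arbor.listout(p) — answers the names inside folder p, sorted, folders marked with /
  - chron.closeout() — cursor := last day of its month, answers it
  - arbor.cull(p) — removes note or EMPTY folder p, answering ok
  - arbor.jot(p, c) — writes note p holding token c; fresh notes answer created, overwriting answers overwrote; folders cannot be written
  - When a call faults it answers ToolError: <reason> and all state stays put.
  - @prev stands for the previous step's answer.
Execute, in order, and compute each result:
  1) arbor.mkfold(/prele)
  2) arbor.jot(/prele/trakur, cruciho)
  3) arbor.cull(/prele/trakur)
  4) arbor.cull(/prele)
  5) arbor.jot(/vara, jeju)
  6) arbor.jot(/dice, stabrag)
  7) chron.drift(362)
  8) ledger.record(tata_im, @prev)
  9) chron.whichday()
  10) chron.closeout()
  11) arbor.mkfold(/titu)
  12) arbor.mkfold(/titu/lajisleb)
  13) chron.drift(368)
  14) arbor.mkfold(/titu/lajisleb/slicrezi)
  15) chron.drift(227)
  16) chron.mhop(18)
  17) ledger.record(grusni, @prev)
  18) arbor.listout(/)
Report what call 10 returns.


Answer: 2247-04-30

Derivation:
! 1. arbor.mkfold(p='/prele') -> ok
! 2. arbor.jot(p='/prele/trakur', c='cruciho') -> created
! 3. arbor.cull(p='/prele/trakur') -> ok
! 4. arbor.cull(p='/prele') -> ok
! 5. arbor.jot(p='/vara', c='jeju') -> created
! 6. arbor.jot(p='/dice', c='stabrag') -> created
! 7. chron.drift(n='362') -> 2247-04-15
! 8. ledger.record(k='tata_im', v='@prev') -> nil
! 9. chron.whichday() -> Thursday
! 10. chron.closeout() -> 2247-04-30
! 11. arbor.mkfold(p='/titu') -> ok
! 12. arbor.mkfold(p='/titu/lajisleb') -> ok
! 13. chron.drift(n='368') -> 2248-05-02
! 14. arbor.mkfold(p='/titu/lajisleb/slicrezi') -> ok
! 15. chron.drift(n='227') -> 2248-12-15
! 16. chron.mhop(n='18') -> 2250-06-15
! 17. ledger.record(k='grusni', v='@prev') -> nil
! 18. arbor.listout(p='/') -> [dice, titu/, vara]
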